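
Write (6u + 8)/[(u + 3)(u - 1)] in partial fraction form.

At u=-3: A = (6·(-3) + 8)/(-3 - 1) = 5/2. At u=1: B = (6·1 + 8)/(1 + 3) = 7/2
Result: (5/2)/(u + 3) + (7/2)/(u - 1)


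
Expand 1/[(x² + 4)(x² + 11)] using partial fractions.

Coefficient matching gives P = R = 0, Q = 1/(11-4) = 1/7, S = -Q = -1/7
Result: (1/7)/(x² + 4) - (1/7)/(x² + 11)


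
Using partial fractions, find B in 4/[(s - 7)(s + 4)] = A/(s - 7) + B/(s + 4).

Cover-up at s = -4: B = 4/(-4 - 7) = -4/11


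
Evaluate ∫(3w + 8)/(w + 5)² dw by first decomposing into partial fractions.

Decompose: α = 3, β = 3·(-5) + 8 = -7, so (3w + 8)/(w + 5)² = 3/(w + 5) - 7/(w + 5)². Integrate: ∫ α/(w + 5) dw = 3 ln|(w + 5)|; ∫ β/(w + 5)² dw = 7/(w + 5). Sum: 3 ln|(w + 5)| + 7/(w + 5) + C


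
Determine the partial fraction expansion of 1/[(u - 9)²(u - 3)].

Cover-up at u=3: R = 1/(3 - 9)² = 1/36. Cover-up at u=9: Q = 1/(9 - 3) = 1/6. Comparing u² coeff: P = -R = -1/36
Result: (-1/36)/(u - 9) + (1/6)/(u - 9)² + (1/36)/(u - 3)


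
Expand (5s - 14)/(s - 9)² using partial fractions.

(5s - 14) = P(s - 9) + Q. At s = 9: Q = 5·9 - 14 = 31. Coeff of s: P = 5
Result: 5/(s - 9) + 31/(s - 9)²


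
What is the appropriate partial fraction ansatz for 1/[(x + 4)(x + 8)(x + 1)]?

Three distinct linear factors: A/(x + 4) + B/(x + 8) + C/(x + 1)


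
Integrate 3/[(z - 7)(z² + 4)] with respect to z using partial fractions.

Cover-up at z=7: A = 3/(7²+4) = 3/53. Coeff matching: B = -3/53, C = -21/53. Decomposition: (3/53)/(z - 7) - ((3/53)z + 21/53)/(z² + 4). Integrate: linear → ln, quadratic → (1/2)ln + arctan: (3/53) ln|(z - 7)| - (3/106) ln(z² + 4) - (21/106) arctan(z/2) + C


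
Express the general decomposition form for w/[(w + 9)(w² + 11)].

Linear + irreducible quadratic: A/(w + 9) + (Bw + C)/(w² + 11)


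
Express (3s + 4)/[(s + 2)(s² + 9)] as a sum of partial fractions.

At s=-2: A = (3·(-2) + 4)/((-2)² + 9) = -2/13. B = -A = 2/13, C = 3 - (-2)·A = 35/13
Result: (-2/13)/(s + 2) + ((2/13)s + 35/13)/(s² + 9)


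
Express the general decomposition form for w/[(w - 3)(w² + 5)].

Linear + irreducible quadratic: α/(w - 3) + (βw + γ)/(w² + 5)


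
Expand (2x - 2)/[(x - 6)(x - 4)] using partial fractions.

At x=6: A = (2·6 - 2)/(6 - 4) = 5. At x=4: B = (2·4 - 2)/(4 - 6) = -3
Result: 5/(x - 6) - 3/(x - 4)


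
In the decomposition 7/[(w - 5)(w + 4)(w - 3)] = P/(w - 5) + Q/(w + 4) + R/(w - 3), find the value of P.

Cover-up at w = 5: P = 7/[(5 + 4)(5 - 3)] = 7/[(9)(2)] = 7/18


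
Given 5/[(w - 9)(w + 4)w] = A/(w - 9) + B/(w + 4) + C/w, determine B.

Cover-up at w = -4: B = 5/[(-4 - 9)(-4 - 0)] = 5/[(-13)(-4)] = 5/52


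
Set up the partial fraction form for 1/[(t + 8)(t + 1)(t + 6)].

Three distinct linear factors: A/(t + 8) + B/(t + 1) + C/(t + 6)


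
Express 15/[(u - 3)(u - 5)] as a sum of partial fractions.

15/(u - 3)(u - 5) = α/(u - 3) + β/(u - 5). α = 15/(3 - 5) = -15/2, β = 15/(5 - 3) = 15/2
Result: (-15/2)/(u - 3) + (15/2)/(u - 5)


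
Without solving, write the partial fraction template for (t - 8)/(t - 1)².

Repeated linear factor: P/(t - 1) + Q/(t - 1)²


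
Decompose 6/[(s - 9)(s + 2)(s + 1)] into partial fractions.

Using cover-up method: P = 3/55, Q = 6/11, R = -3/5
Result: (3/55)/(s - 9) + (6/11)/(s + 2) - (3/5)/(s + 1)


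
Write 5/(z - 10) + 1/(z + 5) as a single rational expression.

Common denominator (z - 10)(z + 5). Numerator: 5(z + 5) + 1(z - 10) = (5z + 25) + (z - 10) = 6z + 15
Result: (6z + 15)/[(z - 10)(z + 5)]


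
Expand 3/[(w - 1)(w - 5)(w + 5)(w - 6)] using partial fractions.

Using Heaviside cover-up: (1/40)/(w - 1) - (3/40)/(w - 5) - (1/220)/(w + 5) + (3/55)/(w - 6)


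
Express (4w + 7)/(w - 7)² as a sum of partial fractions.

(4w + 7) = P(w - 7) + Q. At w = 7: Q = 4·7 + 7 = 35. Coeff of w: P = 4
Result: 4/(w - 7) + 35/(w - 7)²


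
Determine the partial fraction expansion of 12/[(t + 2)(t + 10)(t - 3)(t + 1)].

Using Heaviside cover-up: (3/10)/(t + 2) - (1/78)/(t + 10) + (3/65)/(t - 3) - (1/3)/(t + 1)


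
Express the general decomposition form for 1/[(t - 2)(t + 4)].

Distinct linear factors: A/(t - 2) + B/(t + 4)


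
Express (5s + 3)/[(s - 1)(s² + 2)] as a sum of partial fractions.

At s=1: A = (5·1 + 3)/(1² + 2) = 8/3. B = -A = -8/3, C = 5 - 1·A = 7/3
Result: (8/3)/(s - 1) - ((8/3)s - 7/3)/(s² + 2)


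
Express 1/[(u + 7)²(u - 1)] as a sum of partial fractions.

Cover-up at u=1: γ = 1/(1 + 7)² = 1/64. Cover-up at u=-7: β = 1/(-7 - 1) = -1/8. Comparing u² coeff: α = -γ = -1/64
Result: (-1/64)/(u + 7) - (1/8)/(u + 7)² + (1/64)/(u - 1)


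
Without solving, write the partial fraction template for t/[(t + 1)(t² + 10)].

Linear + irreducible quadratic: A/(t + 1) + (Bt + C)/(t² + 10)


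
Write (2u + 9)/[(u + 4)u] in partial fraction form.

At u=-4: α = (2·(-4) + 9)/(-4 - 0) = -1/4. At u=0: β = (2·0 + 9)/(0 + 4) = 9/4
Result: (-1/4)/(u + 4) + (9/4)/u


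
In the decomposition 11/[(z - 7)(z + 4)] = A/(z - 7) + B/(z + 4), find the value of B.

Cover-up at z = -4: B = 11/(-4 - 7) = -11/11 = -1


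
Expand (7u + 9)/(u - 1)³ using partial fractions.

(7u + 9) = A(u - 1)² + B(u - 1) + C. At u = 1: C = 7·1 + 9 = 16. Coefficients: A = 0, B = 7
Result: 7/(u - 1)² + 16/(u - 1)³


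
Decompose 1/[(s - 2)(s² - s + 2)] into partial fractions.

Cover-up at s = 2: α = 1/(2² - 1·2 + 2) = 1/4. Then β = -α = -1/4, γ = -α·(-1 + 2) = -1/4
Result: (1/4)/(s - 2) - ((1/4)s + 1/4)/(s² - s + 2)


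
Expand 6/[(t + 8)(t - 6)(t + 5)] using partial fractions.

Using cover-up method: α = 1/7, β = 3/77, γ = -2/11
Result: (1/7)/(t + 8) + (3/77)/(t - 6) - (2/11)/(t + 5)


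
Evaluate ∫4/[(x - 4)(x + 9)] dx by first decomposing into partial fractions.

Decompose: 4/[(x - 4)(x + 9)] = (4/13)/(x - 4) - (4/13)/(x + 9). Integrate each term: (4/13) ln|(x - 4)| - (4/13) ln|(x + 9)| + C


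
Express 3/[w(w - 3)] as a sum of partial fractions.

3/w(w - 3) = A/w + B/(w - 3). A = 3/(0 - 3) = -1, B = 3/(3 - 0) = 1
Result: -1/w + 1/(w - 3)


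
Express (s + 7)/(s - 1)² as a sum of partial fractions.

(s + 7) = α(s - 1) + β. At s = 1: β = 1·1 + 7 = 8. Coeff of s: α = 1
Result: 1/(s - 1) + 8/(s - 1)²


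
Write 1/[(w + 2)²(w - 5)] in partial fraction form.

Cover-up at w=5: R = 1/(5 + 2)² = 1/49. Cover-up at w=-2: Q = 1/(-2 - 5) = -1/7. Comparing w² coeff: P = -R = -1/49
Result: (-1/49)/(w + 2) - (1/7)/(w + 2)² + (1/49)/(w - 5)


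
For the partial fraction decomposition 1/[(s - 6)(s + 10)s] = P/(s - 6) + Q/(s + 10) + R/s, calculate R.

Cover-up at s = 0: R = 1/[(0 - 6)(0 + 10)] = 1/[(-6)(10)] = -1/60


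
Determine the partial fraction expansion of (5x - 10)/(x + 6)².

(5x - 10) = A(x + 6) + B. At x = -6: B = 5·(-6) - 10 = -40. Coeff of x: A = 5
Result: 5/(x + 6) - 40/(x + 6)²


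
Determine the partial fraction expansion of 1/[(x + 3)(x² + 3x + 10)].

Cover-up at x = -3: A = 1/((-3)² + 3·(-3) + 10) = 1/10. Then B = -A = -1/10, C = -A·(3 - 3) = 0
Result: (1/10)/(x + 3) - ((1/10)x)/(x² + 3x + 10)


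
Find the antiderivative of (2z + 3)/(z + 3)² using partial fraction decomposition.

Decompose: A = 2, B = 2·(-3) + 3 = -3, so (2z + 3)/(z + 3)² = 2/(z + 3) - 3/(z + 3)². Integrate: ∫ A/(z + 3) dz = 2 ln|(z + 3)|; ∫ B/(z + 3)² dz = 3/(z + 3). Sum: 2 ln|(z + 3)| + 3/(z + 3) + C


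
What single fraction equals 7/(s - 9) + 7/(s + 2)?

Common denominator (s - 9)(s + 2). Numerator: 7(s + 2) + 7(s - 9) = (7s + 14) + (7s - 63) = 14s - 49
Result: (14s - 49)/[(s - 9)(s + 2)]


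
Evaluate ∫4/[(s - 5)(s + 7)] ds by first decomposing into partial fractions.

Decompose: 4/[(s - 5)(s + 7)] = (1/3)/(s - 5) - (1/3)/(s + 7). Integrate each term: (1/3) ln|(s - 5)| - (1/3) ln|(s + 7)| + C


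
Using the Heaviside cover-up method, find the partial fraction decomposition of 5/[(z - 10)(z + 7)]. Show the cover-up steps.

Cover (z - 10): set z=10, get P = 5/(10 + 7) = 5/17. Cover (z + 7): set z=-7, get Q = 5/(-7 - 10) = -5/17.
Result: (5/17)/(z - 10) - (5/17)/(z + 7)


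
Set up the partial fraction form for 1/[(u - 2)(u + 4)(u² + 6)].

Two linear + quadratic: A/(u - 2) + B/(u + 4) + (Cu + D)/(u² + 6)


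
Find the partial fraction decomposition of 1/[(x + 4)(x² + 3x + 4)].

Cover-up at x = -4: A = 1/((-4)² + 3·(-4) + 4) = 1/8. Then B = -A = -1/8, C = -A·(3 - 4) = 1/8
Result: (1/8)/(x + 4) - ((1/8)x - 1/8)/(x² + 3x + 4)


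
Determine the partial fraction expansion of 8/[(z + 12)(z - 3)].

8/(z + 12)(z - 3) = A/(z + 12) + B/(z - 3). A = 8/(-12 - 3) = -8/15, B = 8/(3 + 12) = 8/15
Result: (-8/15)/(z + 12) + (8/15)/(z - 3)


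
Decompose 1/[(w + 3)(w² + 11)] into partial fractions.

Cover-up at w = -3: α = 1/((-3)² + 11) = 1/20. Then β = -α = -1/20, γ = -α·(0 - 3) = 3/20
Result: (1/20)/(w + 3) - ((1/20)w - 3/20)/(w² + 11)


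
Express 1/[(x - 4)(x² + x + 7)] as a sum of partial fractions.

Cover-up at x = 4: A = 1/(4² + 1·4 + 7) = 1/27. Then B = -A = -1/27, C = -A·(1 + 4) = -5/27
Result: (1/27)/(x - 4) - ((1/27)x + 5/27)/(x² + x + 7)


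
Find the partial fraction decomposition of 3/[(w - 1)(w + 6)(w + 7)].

Using cover-up method: α = 3/56, β = -3/7, γ = 3/8
Result: (3/56)/(w - 1) - (3/7)/(w + 6) + (3/8)/(w + 7)


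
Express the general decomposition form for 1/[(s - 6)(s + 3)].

Distinct linear factors: α/(s - 6) + β/(s + 3)


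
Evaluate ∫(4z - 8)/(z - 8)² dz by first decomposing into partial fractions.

Decompose: α = 4, β = 4·8 - 8 = 24, so (4z - 8)/(z - 8)² = 4/(z - 8) + 24/(z - 8)². Integrate: ∫ α/(z - 8) dz = 4 ln|(z - 8)|; ∫ β/(z - 8)² dz = -24/(z - 8). Sum: 4 ln|(z - 8)| - 24/(z - 8) + C


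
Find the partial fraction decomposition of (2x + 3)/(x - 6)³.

(2x + 3) = P(x - 6)² + Q(x - 6) + R. At x = 6: R = 2·6 + 3 = 15. Coefficients: P = 0, Q = 2
Result: 2/(x - 6)² + 15/(x - 6)³


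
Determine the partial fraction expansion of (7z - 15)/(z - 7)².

(7z - 15) = α(z - 7) + β. At z = 7: β = 7·7 - 15 = 34. Coeff of z: α = 7
Result: 7/(z - 7) + 34/(z - 7)²


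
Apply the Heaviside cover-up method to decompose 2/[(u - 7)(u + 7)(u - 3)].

Cover (u - 7), u=7: α = 2/[(7 + 7)(7 - 3)] = 1/28. Cover (u + 7), u=-7: β = 2/[(-7 - 7)(-7 - 3)] = 1/70. Cover (u - 3), u=3: γ = 2/[(3 - 7)(3 + 7)] = -1/20.
Result: (1/28)/(u - 7) + (1/70)/(u + 7) - (1/20)/(u - 3)


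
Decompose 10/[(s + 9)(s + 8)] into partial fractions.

10/(s + 9)(s + 8) = A/(s + 9) + B/(s + 8). A = 10/(-9 + 8) = -10, B = 10/(-8 + 9) = 10
Result: -10/(s + 9) + 10/(s + 8)


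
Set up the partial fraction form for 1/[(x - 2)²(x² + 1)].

Repeated linear + quadratic: α/(x - 2) + β/(x - 2)² + (γx + δ)/(x² + 1)


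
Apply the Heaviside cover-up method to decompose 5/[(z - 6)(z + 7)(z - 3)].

Cover (z - 6), z=6: A = 5/[(6 + 7)(6 - 3)] = 5/39. Cover (z + 7), z=-7: B = 5/[(-7 - 6)(-7 - 3)] = 1/26. Cover (z - 3), z=3: C = 5/[(3 - 6)(3 + 7)] = -1/6.
Result: (5/39)/(z - 6) + (1/26)/(z + 7) - (1/6)/(z - 3)


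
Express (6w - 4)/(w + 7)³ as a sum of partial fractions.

(6w - 4) = α(w + 7)² + β(w + 7) + γ. At w = -7: γ = 6·(-7) - 4 = -46. Coefficients: α = 0, β = 6
Result: 6/(w + 7)² - 46/(w + 7)³


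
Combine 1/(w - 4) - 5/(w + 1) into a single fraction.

Common denominator (w - 4)(w + 1). Numerator: 1(w + 1) - 5(w - 4) = (w + 1) - (5w - 20) = -4w + 21
Result: (-4w + 21)/[(w - 4)(w + 1)]


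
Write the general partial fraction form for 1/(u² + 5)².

Repeated quadratic factor: (Pu + Q)/(u² + 5) + (Ru + S)/(u² + 5)²


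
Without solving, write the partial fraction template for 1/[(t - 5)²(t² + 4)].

Repeated linear + quadratic: P/(t - 5) + Q/(t - 5)² + (Rt + S)/(t² + 4)


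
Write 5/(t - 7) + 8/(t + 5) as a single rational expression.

Common denominator (t - 7)(t + 5). Numerator: 5(t + 5) + 8(t - 7) = (5t + 25) + (8t - 56) = 13t - 31
Result: (13t - 31)/[(t - 7)(t + 5)]


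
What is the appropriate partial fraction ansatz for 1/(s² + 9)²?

Repeated quadratic factor: (Ps + Q)/(s² + 9) + (Rs + S)/(s² + 9)²


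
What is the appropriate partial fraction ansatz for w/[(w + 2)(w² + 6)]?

Linear + irreducible quadratic: α/(w + 2) + (βw + γ)/(w² + 6)


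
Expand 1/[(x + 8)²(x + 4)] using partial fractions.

Cover-up at x=-4: C = 1/(-4 + 8)² = 1/16. Cover-up at x=-8: B = 1/(-8 + 4) = -1/4. Comparing x² coeff: A = -C = -1/16
Result: (-1/16)/(x + 8) - (1/4)/(x + 8)² + (1/16)/(x + 4)


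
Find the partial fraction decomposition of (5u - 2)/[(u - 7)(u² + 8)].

At u=7: P = (5·7 - 2)/(7² + 8) = 11/19. Q = -P = -11/19, R = 5 - 7·P = 18/19
Result: (11/19)/(u - 7) - ((11/19)u - 18/19)/(u² + 8)


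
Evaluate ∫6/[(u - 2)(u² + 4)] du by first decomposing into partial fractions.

Cover-up at u=2: P = 6/(2²+4) = 3/4. Coeff matching: Q = -3/4, R = -3/2. Decomposition: (3/4)/(u - 2) - ((3/4)u + 3/2)/(u² + 4). Integrate: linear → ln, quadratic → (1/2)ln + arctan: (3/4) ln|(u - 2)| - (3/8) ln(u² + 4) - (3/4) arctan(u/2) + C


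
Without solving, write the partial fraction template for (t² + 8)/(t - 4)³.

Repeated linear factor (power 3): A/(t - 4) + B/(t - 4)² + C/(t - 4)³


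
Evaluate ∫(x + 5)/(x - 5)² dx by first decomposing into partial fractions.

Decompose: α = 1, β = 1·5 + 5 = 10, so (x + 5)/(x - 5)² = 1/(x - 5) + 10/(x - 5)². Integrate: ∫ α/(x - 5) dx = ln|(x - 5)|; ∫ β/(x - 5)² dx = -10/(x - 5). Sum: ln|(x - 5)| - 10/(x - 5) + C


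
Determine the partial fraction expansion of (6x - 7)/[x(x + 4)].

At x=0: P = (6·0 - 7)/(0 + 4) = -7/4. At x=-4: Q = (6·(-4) - 7)/(-4 - 0) = 31/4
Result: (-7/4)/x + (31/4)/(x + 4)


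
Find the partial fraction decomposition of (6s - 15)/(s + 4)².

(6s - 15) = A(s + 4) + B. At s = -4: B = 6·(-4) - 15 = -39. Coeff of s: A = 6
Result: 6/(s + 4) - 39/(s + 4)²


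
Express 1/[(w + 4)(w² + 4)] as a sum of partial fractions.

Cover-up at w = -4: A = 1/((-4)² + 4) = 1/20. Then B = -A = -1/20, C = -A·(0 - 4) = 1/5
Result: (1/20)/(w + 4) - ((1/20)w - 1/5)/(w² + 4)


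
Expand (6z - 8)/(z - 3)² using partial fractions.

(6z - 8) = P(z - 3) + Q. At z = 3: Q = 6·3 - 8 = 10. Coeff of z: P = 6
Result: 6/(z - 3) + 10/(z - 3)²


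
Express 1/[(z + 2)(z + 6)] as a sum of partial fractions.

1/(z + 2)(z + 6) = A/(z + 2) + B/(z + 6). A = 1/(-2 + 6) = 1/4, B = 1/(-6 + 2) = -1/4
Result: (1/4)/(z + 2) - (1/4)/(z + 6)


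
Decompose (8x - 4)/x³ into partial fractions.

(8x - 4) = αx² + βx + γ. At x = 0: γ = 8·0 - 4 = -4. Coefficients: α = 0, β = 8
Result: 8/x² - 4/x³


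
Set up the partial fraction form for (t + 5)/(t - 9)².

Repeated linear factor: A/(t - 9) + B/(t - 9)²


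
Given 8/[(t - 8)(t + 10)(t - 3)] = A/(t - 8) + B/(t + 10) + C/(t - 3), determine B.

Cover-up at t = -10: B = 8/[(-10 - 8)(-10 - 3)] = 8/[(-18)(-13)] = 8/234 = 4/117


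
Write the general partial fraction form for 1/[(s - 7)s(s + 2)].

Three distinct linear factors: α/(s - 7) + β/s + γ/(s + 2)


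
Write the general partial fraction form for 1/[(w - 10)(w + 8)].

Distinct linear factors: P/(w - 10) + Q/(w + 8)


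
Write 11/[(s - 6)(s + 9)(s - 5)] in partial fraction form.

Using cover-up method: A = 11/15, B = 11/210, C = -11/14
Result: (11/15)/(s - 6) + (11/210)/(s + 9) - (11/14)/(s - 5)


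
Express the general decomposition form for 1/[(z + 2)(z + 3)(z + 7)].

Three distinct linear factors: A/(z + 2) + B/(z + 3) + C/(z + 7)


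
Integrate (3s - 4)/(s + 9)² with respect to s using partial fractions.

Decompose: α = 3, β = 3·(-9) - 4 = -31, so (3s - 4)/(s + 9)² = 3/(s + 9) - 31/(s + 9)². Integrate: ∫ α/(s + 9) ds = 3 ln|(s + 9)|; ∫ β/(s + 9)² ds = 31/(s + 9). Sum: 3 ln|(s + 9)| + 31/(s + 9) + C


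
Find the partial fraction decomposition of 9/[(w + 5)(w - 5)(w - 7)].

Using cover-up method: α = 3/40, β = -9/20, γ = 3/8
Result: (3/40)/(w + 5) - (9/20)/(w - 5) + (3/8)/(w - 7)


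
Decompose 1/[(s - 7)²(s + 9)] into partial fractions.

Cover-up at s=-9: γ = 1/(-9 - 7)² = 1/256. Cover-up at s=7: β = 1/(7 + 9) = 1/16. Comparing s² coeff: α = -γ = -1/256
Result: (-1/256)/(s - 7) + (1/16)/(s - 7)² + (1/256)/(s + 9)


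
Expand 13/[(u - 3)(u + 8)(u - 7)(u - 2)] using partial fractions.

Using Heaviside cover-up: (-13/44)/(u - 3) - (13/1650)/(u + 8) + (13/300)/(u - 7) + (13/50)/(u - 2)


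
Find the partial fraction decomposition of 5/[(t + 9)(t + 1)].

5/(t + 9)(t + 1) = P/(t + 9) + Q/(t + 1). P = 5/(-9 + 1) = -5/8, Q = 5/(-1 + 9) = 5/8
Result: (-5/8)/(t + 9) + (5/8)/(t + 1)


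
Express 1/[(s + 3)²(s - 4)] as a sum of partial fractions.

Cover-up at s=4: R = 1/(4 + 3)² = 1/49. Cover-up at s=-3: Q = 1/(-3 - 4) = -1/7. Comparing s² coeff: P = -R = -1/49
Result: (-1/49)/(s + 3) - (1/7)/(s + 3)² + (1/49)/(s - 4)


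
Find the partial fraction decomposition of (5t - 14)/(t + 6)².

(5t - 14) = A(t + 6) + B. At t = -6: B = 5·(-6) - 14 = -44. Coeff of t: A = 5
Result: 5/(t + 6) - 44/(t + 6)²


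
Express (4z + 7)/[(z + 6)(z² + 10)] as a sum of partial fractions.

At z=-6: A = (4·(-6) + 7)/((-6)² + 10) = -17/46. B = -A = 17/46, C = 4 - (-6)·A = 41/23
Result: (-17/46)/(z + 6) + ((17/46)z + 41/23)/(z² + 10)


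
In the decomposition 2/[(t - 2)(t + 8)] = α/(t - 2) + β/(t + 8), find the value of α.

Cover-up at t = 2: α = 2/(2 + 8) = 2/10 = 1/5


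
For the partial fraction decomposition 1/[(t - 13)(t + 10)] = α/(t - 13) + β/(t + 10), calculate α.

Cover-up at t = 13: α = 1/(13 + 10) = 1/23


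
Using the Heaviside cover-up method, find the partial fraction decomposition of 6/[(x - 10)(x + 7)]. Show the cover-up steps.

Cover (x - 10): set x=10, get P = 6/(10 + 7) = 6/17. Cover (x + 7): set x=-7, get Q = 6/(-7 - 10) = -6/17.
Result: (6/17)/(x - 10) - (6/17)/(x + 7)


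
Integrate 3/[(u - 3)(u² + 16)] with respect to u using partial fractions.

Cover-up at u=3: α = 3/(3²+16) = 3/25. Coeff matching: β = -3/25, γ = -9/25. Decomposition: (3/25)/(u - 3) - ((3/25)u + 9/25)/(u² + 16). Integrate: linear → ln, quadratic → (1/2)ln + arctan: (3/25) ln|(u - 3)| - (3/50) ln(u² + 16) - (9/100) arctan(u/4) + C


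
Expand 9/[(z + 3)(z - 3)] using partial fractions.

9/(z + 3)(z - 3) = P/(z + 3) + Q/(z - 3). P = 9/(-3 - 3) = -3/2, Q = 9/(3 + 3) = 3/2
Result: (-3/2)/(z + 3) + (3/2)/(z - 3)


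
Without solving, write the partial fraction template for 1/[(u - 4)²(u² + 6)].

Repeated linear + quadratic: P/(u - 4) + Q/(u - 4)² + (Ru + S)/(u² + 6)


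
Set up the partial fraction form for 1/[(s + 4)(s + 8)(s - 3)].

Three distinct linear factors: α/(s + 4) + β/(s + 8) + γ/(s - 3)


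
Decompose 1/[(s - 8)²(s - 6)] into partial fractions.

Cover-up at s=6: C = 1/(6 - 8)² = 1/4. Cover-up at s=8: B = 1/(8 - 6) = 1/2. Comparing s² coeff: A = -C = -1/4
Result: (-1/4)/(s - 8) + (1/2)/(s - 8)² + (1/4)/(s - 6)


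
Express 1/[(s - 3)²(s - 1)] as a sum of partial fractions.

Cover-up at s=1: γ = 1/(1 - 3)² = 1/4. Cover-up at s=3: β = 1/(3 - 1) = 1/2. Comparing s² coeff: α = -γ = -1/4
Result: (-1/4)/(s - 3) + (1/2)/(s - 3)² + (1/4)/(s - 1)


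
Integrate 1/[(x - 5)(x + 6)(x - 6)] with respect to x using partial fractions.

Cover-up: P = -1/11, Q = 1/132, R = 1/12. Decomposition: (-1/11)/(x - 5) + (1/132)/(x + 6) + (1/12)/(x - 6). Integrate each term: (-1/11) ln|(x - 5)| + (1/132) ln|(x + 6)| + (1/12) ln|(x - 6)| + C


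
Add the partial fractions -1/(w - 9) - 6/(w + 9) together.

Common denominator (w - 9)(w + 9). Numerator: -1(w + 9) - 6(w - 9) = (-w - 9) - (6w - 54) = -7w + 45
Result: (-7w + 45)/[(w - 9)(w + 9)]


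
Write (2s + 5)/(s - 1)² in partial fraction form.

(2s + 5) = P(s - 1) + Q. At s = 1: Q = 2·1 + 5 = 7. Coeff of s: P = 2
Result: 2/(s - 1) + 7/(s - 1)²


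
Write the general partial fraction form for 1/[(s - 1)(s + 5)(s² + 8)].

Two linear + quadratic: P/(s - 1) + Q/(s + 5) + (Rs + S)/(s² + 8)


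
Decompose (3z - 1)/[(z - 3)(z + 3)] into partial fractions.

At z=3: P = (3·3 - 1)/(3 + 3) = 4/3. At z=-3: Q = (3·(-3) - 1)/(-3 - 3) = 5/3
Result: (4/3)/(z - 3) + (5/3)/(z + 3)


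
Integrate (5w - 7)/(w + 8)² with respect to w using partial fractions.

Decompose: α = 5, β = 5·(-8) - 7 = -47, so (5w - 7)/(w + 8)² = 5/(w + 8) - 47/(w + 8)². Integrate: ∫ α/(w + 8) dw = 5 ln|(w + 8)|; ∫ β/(w + 8)² dw = 47/(w + 8). Sum: 5 ln|(w + 8)| + 47/(w + 8) + C


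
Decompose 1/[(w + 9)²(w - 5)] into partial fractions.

Cover-up at w=5: C = 1/(5 + 9)² = 1/196. Cover-up at w=-9: B = 1/(-9 - 5) = -1/14. Comparing w² coeff: A = -C = -1/196
Result: (-1/196)/(w + 9) - (1/14)/(w + 9)² + (1/196)/(w - 5)


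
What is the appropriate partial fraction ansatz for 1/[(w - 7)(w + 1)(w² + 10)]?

Two linear + quadratic: P/(w - 7) + Q/(w + 1) + (Rw + S)/(w² + 10)


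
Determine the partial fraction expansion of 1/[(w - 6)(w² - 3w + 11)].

Cover-up at w = 6: A = 1/(6² - 3·6 + 11) = 1/29. Then B = -A = -1/29, C = -A·(-3 + 6) = -3/29
Result: (1/29)/(w - 6) - ((1/29)w + 3/29)/(w² - 3w + 11)


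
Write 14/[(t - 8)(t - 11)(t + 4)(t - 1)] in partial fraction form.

Using Heaviside cover-up: (-1/18)/(t - 8) + (7/225)/(t - 11) - (7/450)/(t + 4) + (1/25)/(t - 1)


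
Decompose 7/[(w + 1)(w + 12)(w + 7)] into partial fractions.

Using cover-up method: α = 7/66, β = 7/55, γ = -7/30
Result: (7/66)/(w + 1) + (7/55)/(w + 12) - (7/30)/(w + 7)


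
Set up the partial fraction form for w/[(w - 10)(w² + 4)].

Linear + irreducible quadratic: A/(w - 10) + (Bw + C)/(w² + 4)


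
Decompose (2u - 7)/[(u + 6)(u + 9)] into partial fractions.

At u=-6: A = (2·(-6) - 7)/(-6 + 9) = -19/3. At u=-9: B = (2·(-9) - 7)/(-9 + 6) = 25/3
Result: (-19/3)/(u + 6) + (25/3)/(u + 9)


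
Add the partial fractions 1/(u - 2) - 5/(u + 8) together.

Common denominator (u - 2)(u + 8). Numerator: 1(u + 8) - 5(u - 2) = (u + 8) - (5u - 10) = -4u + 18
Result: (-4u + 18)/[(u - 2)(u + 8)]


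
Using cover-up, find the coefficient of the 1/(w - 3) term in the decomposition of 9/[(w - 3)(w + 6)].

Cover (w - 3), set w=3: 9/((w + 6) at w=3) = 9/(9) = 1


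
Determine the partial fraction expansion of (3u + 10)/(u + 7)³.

(3u + 10) = A(u + 7)² + B(u + 7) + C. At u = -7: C = 3·(-7) + 10 = -11. Coefficients: A = 0, B = 3
Result: 3/(u + 7)² - 11/(u + 7)³


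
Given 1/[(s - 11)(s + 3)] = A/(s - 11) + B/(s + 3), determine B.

Cover-up at s = -3: B = 1/(-3 - 11) = -1/14


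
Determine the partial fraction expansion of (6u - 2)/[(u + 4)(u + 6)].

At u=-4: P = (6·(-4) - 2)/(-4 + 6) = -13. At u=-6: Q = (6·(-6) - 2)/(-6 + 4) = 19
Result: -13/(u + 4) + 19/(u + 6)


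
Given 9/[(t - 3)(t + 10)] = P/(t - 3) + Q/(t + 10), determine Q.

Cover-up at t = -10: Q = 9/(-10 - 3) = -9/13


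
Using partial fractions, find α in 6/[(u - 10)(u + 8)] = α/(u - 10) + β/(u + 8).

Cover-up at u = 10: α = 6/(10 + 8) = 6/18 = 1/3


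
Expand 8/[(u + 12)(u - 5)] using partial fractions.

8/(u + 12)(u - 5) = A/(u + 12) + B/(u - 5). A = 8/(-12 - 5) = -8/17, B = 8/(5 + 12) = 8/17
Result: (-8/17)/(u + 12) + (8/17)/(u - 5)


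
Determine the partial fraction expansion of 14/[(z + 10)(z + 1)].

14/(z + 10)(z + 1) = P/(z + 10) + Q/(z + 1). P = 14/(-10 + 1) = -14/9, Q = 14/(-1 + 10) = 14/9
Result: (-14/9)/(z + 10) + (14/9)/(z + 1)


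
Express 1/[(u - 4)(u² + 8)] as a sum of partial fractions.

Cover-up at u = 4: α = 1/(4² + 8) = 1/24. Then β = -α = -1/24, γ = -α·(0 + 4) = -1/6
Result: (1/24)/(u - 4) - ((1/24)u + 1/6)/(u² + 8)


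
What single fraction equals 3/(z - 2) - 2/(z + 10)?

Common denominator (z - 2)(z + 10). Numerator: 3(z + 10) - 2(z - 2) = (3z + 30) - (2z - 4) = z + 34
Result: (z + 34)/[(z - 2)(z + 10)]


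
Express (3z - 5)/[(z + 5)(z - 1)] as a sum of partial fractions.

At z=-5: A = (3·(-5) - 5)/(-5 - 1) = 10/3. At z=1: B = (3·1 - 5)/(1 + 5) = -1/3
Result: (10/3)/(z + 5) - (1/3)/(z - 1)


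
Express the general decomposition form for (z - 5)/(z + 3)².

Repeated linear factor: P/(z + 3) + Q/(z + 3)²


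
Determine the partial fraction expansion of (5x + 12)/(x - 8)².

(5x + 12) = P(x - 8) + Q. At x = 8: Q = 5·8 + 12 = 52. Coeff of x: P = 5
Result: 5/(x - 8) + 52/(x - 8)²


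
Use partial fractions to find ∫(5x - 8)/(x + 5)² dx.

Decompose: A = 5, B = 5·(-5) - 8 = -33, so (5x - 8)/(x + 5)² = 5/(x + 5) - 33/(x + 5)². Integrate: ∫ A/(x + 5) dx = 5 ln|(x + 5)|; ∫ B/(x + 5)² dx = 33/(x + 5). Sum: 5 ln|(x + 5)| + 33/(x + 5) + C


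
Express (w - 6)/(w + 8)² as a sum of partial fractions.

(w - 6) = α(w + 8) + β. At w = -8: β = 1·(-8) - 6 = -14. Coeff of w: α = 1
Result: 1/(w + 8) - 14/(w + 8)²


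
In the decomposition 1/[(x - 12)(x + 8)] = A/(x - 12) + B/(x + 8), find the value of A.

Cover-up at x = 12: A = 1/(12 + 8) = 1/20


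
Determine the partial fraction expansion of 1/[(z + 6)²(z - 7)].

Cover-up at z=7: γ = 1/(7 + 6)² = 1/169. Cover-up at z=-6: β = 1/(-6 - 7) = -1/13. Comparing z² coeff: α = -γ = -1/169
Result: (-1/169)/(z + 6) - (1/13)/(z + 6)² + (1/169)/(z - 7)


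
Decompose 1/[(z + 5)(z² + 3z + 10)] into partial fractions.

Cover-up at z = -5: α = 1/((-5)² + 3·(-5) + 10) = 1/20. Then β = -α = -1/20, γ = -α·(3 - 5) = 1/10
Result: (1/20)/(z + 5) - ((1/20)z - 1/10)/(z² + 3z + 10)


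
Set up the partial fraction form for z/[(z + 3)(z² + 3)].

Linear + irreducible quadratic: A/(z + 3) + (Bz + C)/(z² + 3)


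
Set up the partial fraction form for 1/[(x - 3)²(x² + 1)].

Repeated linear + quadratic: α/(x - 3) + β/(x - 3)² + (γx + δ)/(x² + 1)


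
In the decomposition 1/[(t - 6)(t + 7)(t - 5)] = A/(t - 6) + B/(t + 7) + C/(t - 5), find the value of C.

Cover-up at t = 5: C = 1/[(5 - 6)(5 + 7)] = 1/[(-1)(12)] = -1/12


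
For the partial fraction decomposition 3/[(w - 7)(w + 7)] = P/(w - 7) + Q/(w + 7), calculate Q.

Cover-up at w = -7: Q = 3/(-7 - 7) = -3/14


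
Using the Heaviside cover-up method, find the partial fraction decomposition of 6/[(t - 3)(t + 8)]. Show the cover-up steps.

Cover (t - 3): set t=3, get P = 6/(3 + 8) = 6/11. Cover (t + 8): set t=-8, get Q = 6/(-8 - 3) = -6/11.
Result: (6/11)/(t - 3) - (6/11)/(t + 8)


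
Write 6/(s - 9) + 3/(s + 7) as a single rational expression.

Common denominator (s - 9)(s + 7). Numerator: 6(s + 7) + 3(s - 9) = (6s + 42) + (3s - 27) = 9s + 15
Result: (9s + 15)/[(s - 9)(s + 7)]


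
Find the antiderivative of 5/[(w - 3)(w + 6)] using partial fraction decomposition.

Decompose: 5/[(w - 3)(w + 6)] = (5/9)/(w - 3) - (5/9)/(w + 6). Integrate each term: (5/9) ln|(w - 3)| - (5/9) ln|(w + 6)| + C


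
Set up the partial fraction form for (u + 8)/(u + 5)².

Repeated linear factor: P/(u + 5) + Q/(u + 5)²


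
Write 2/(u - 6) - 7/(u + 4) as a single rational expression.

Common denominator (u - 6)(u + 4). Numerator: 2(u + 4) - 7(u - 6) = (2u + 8) - (7u - 42) = -5u + 50
Result: (-5u + 50)/[(u - 6)(u + 4)]


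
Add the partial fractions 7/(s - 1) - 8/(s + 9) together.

Common denominator (s - 1)(s + 9). Numerator: 7(s + 9) - 8(s - 1) = (7s + 63) - (8s - 8) = -s + 71
Result: (-s + 71)/[(s - 1)(s + 9)]


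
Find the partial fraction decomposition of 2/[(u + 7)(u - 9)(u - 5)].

Using cover-up method: A = 1/96, B = 1/32, C = -1/24
Result: (1/96)/(u + 7) + (1/32)/(u - 9) - (1/24)/(u - 5)


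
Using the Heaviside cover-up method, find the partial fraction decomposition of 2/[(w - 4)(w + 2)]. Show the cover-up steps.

Cover (w - 4): set w=4, get α = 2/(4 + 2) = 1/3. Cover (w + 2): set w=-2, get β = 2/(-2 - 4) = -1/3.
Result: (1/3)/(w - 4) - (1/3)/(w + 2)


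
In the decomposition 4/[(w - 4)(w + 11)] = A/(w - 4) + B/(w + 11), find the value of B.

Cover-up at w = -11: B = 4/(-11 - 4) = -4/15


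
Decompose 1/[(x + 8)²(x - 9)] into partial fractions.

Cover-up at x=9: γ = 1/(9 + 8)² = 1/289. Cover-up at x=-8: β = 1/(-8 - 9) = -1/17. Comparing x² coeff: α = -γ = -1/289
Result: (-1/289)/(x + 8) - (1/17)/(x + 8)² + (1/289)/(x - 9)


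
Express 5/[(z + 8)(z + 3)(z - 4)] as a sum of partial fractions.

Using cover-up method: P = 1/12, Q = -1/7, R = 5/84
Result: (1/12)/(z + 8) - (1/7)/(z + 3) + (5/84)/(z - 4)


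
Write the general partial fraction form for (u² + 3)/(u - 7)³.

Repeated linear factor (power 3): α/(u - 7) + β/(u - 7)² + γ/(u - 7)³


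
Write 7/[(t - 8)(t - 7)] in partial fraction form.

7/(t - 8)(t - 7) = α/(t - 8) + β/(t - 7). α = 7/(8 - 7) = 7, β = 7/(7 - 8) = -7
Result: 7/(t - 8) - 7/(t - 7)


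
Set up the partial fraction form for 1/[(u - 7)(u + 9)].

Distinct linear factors: A/(u - 7) + B/(u + 9)


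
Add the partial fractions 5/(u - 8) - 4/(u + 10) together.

Common denominator (u - 8)(u + 10). Numerator: 5(u + 10) - 4(u - 8) = (5u + 50) - (4u - 32) = u + 82
Result: (u + 82)/[(u - 8)(u + 10)]


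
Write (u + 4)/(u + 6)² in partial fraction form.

(u + 4) = α(u + 6) + β. At u = -6: β = 1·(-6) + 4 = -2. Coeff of u: α = 1
Result: 1/(u + 6) - 2/(u + 6)²


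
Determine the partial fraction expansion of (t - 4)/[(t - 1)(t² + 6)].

At t=1: A = (1·1 - 4)/(1² + 6) = -3/7. B = -A = 3/7, C = 1 - 1·A = 10/7
Result: (-3/7)/(t - 1) + ((3/7)t + 10/7)/(t² + 6)


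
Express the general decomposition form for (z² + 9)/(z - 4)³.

Repeated linear factor (power 3): A/(z - 4) + B/(z - 4)² + C/(z - 4)³


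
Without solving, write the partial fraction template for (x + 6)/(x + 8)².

Repeated linear factor: α/(x + 8) + β/(x + 8)²


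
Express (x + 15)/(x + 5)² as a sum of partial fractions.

(x + 15) = A(x + 5) + B. At x = -5: B = 1·(-5) + 15 = 10. Coeff of x: A = 1
Result: 1/(x + 5) + 10/(x + 5)²


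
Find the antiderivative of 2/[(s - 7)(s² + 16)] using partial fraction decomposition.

Cover-up at s=7: A = 2/(7²+16) = 2/65. Coeff matching: B = -2/65, C = -14/65. Decomposition: (2/65)/(s - 7) - ((2/65)s + 14/65)/(s² + 16). Integrate: linear → ln, quadratic → (1/2)ln + arctan: (2/65) ln|(s - 7)| - (1/65) ln(s² + 16) - (7/130) arctan(s/4) + C


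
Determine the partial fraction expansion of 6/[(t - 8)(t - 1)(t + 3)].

Using cover-up method: α = 6/77, β = -3/14, γ = 3/22
Result: (6/77)/(t - 8) - (3/14)/(t - 1) + (3/22)/(t + 3)


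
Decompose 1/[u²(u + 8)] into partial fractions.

Cover-up at u=-8: C = 1/(-8 - 0)² = 1/64. Cover-up at u=0: B = 1/(0 + 8) = 1/8. Comparing u² coeff: A = -C = -1/64
Result: (-1/64)/u + (1/8)/u² + (1/64)/(u + 8)


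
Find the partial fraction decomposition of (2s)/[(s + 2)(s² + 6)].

At s=-2: A = (2·(-2) + 0)/((-2)² + 6) = -2/5. B = -A = 2/5, C = 2 - (-2)·A = 6/5
Result: (-2/5)/(s + 2) + ((2/5)s + 6/5)/(s² + 6)


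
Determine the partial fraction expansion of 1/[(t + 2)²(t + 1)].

Cover-up at t=-1: γ = 1/(-1 + 2)² = 1. Cover-up at t=-2: β = 1/(-2 + 1) = -1. Comparing t² coeff: α = -γ = -1
Result: -1/(t + 2) - 1/(t + 2)² + 1/(t + 1)


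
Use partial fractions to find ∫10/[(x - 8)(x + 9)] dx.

Decompose: 10/[(x - 8)(x + 9)] = (10/17)/(x - 8) - (10/17)/(x + 9). Integrate each term: (10/17) ln|(x - 8)| - (10/17) ln|(x + 9)| + C


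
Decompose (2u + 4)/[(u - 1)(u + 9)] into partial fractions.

At u=1: α = (2·1 + 4)/(1 + 9) = 3/5. At u=-9: β = (2·(-9) + 4)/(-9 - 1) = 7/5
Result: (3/5)/(u - 1) + (7/5)/(u + 9)


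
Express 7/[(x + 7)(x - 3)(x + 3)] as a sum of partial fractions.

Using cover-up method: α = 7/40, β = 7/60, γ = -7/24
Result: (7/40)/(x + 7) + (7/60)/(x - 3) - (7/24)/(x + 3)


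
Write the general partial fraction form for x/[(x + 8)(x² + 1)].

Linear + irreducible quadratic: A/(x + 8) + (Bx + C)/(x² + 1)


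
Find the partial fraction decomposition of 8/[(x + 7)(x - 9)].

8/(x + 7)(x - 9) = α/(x + 7) + β/(x - 9). α = 8/(-7 - 9) = -1/2, β = 8/(9 + 7) = 1/2
Result: (-1/2)/(x + 7) + (1/2)/(x - 9)


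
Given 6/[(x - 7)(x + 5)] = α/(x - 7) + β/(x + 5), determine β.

Cover-up at x = -5: β = 6/(-5 - 7) = -6/12 = -1/2


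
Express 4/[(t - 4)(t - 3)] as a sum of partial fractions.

4/(t - 4)(t - 3) = α/(t - 4) + β/(t - 3). α = 4/(4 - 3) = 4, β = 4/(3 - 4) = -4
Result: 4/(t - 4) - 4/(t - 3)


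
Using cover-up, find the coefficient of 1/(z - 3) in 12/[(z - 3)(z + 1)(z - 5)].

Cover (z - 3), set z=3: 12/[(3 + 1)(3 - 5)] = -3/2


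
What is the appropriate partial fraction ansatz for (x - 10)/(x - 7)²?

Repeated linear factor: α/(x - 7) + β/(x - 7)²


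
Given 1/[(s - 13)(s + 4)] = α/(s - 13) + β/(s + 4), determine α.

Cover-up at s = 13: α = 1/(13 + 4) = 1/17


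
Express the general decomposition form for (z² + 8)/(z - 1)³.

Repeated linear factor (power 3): α/(z - 1) + β/(z - 1)² + γ/(z - 1)³


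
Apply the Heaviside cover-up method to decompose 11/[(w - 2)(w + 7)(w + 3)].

Cover (w - 2), w=2: A = 11/[(2 + 7)(2 + 3)] = 11/45. Cover (w + 7), w=-7: B = 11/[(-7 - 2)(-7 + 3)] = 11/36. Cover (w + 3), w=-3: C = 11/[(-3 - 2)(-3 + 7)] = -11/20.
Result: (11/45)/(w - 2) + (11/36)/(w + 7) - (11/20)/(w + 3)


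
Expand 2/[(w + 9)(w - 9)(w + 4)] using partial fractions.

Using cover-up method: A = 1/45, B = 1/117, C = -2/65
Result: (1/45)/(w + 9) + (1/117)/(w - 9) - (2/65)/(w + 4)


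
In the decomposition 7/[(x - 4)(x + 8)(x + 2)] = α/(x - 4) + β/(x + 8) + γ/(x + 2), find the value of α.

Cover-up at x = 4: α = 7/[(4 + 8)(4 + 2)] = 7/[(12)(6)] = 7/72


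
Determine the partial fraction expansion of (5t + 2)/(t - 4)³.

(5t + 2) = α(t - 4)² + β(t - 4) + γ. At t = 4: γ = 5·4 + 2 = 22. Coefficients: α = 0, β = 5
Result: 5/(t - 4)² + 22/(t - 4)³


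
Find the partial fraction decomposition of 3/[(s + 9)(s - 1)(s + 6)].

Using cover-up method: α = 1/10, β = 3/70, γ = -1/7
Result: (1/10)/(s + 9) + (3/70)/(s - 1) - (1/7)/(s + 6)


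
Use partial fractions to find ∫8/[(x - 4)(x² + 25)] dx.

Cover-up at x=4: P = 8/(4²+25) = 8/41. Coeff matching: Q = -8/41, R = -32/41. Decomposition: (8/41)/(x - 4) - ((8/41)x + 32/41)/(x² + 25). Integrate: linear → ln, quadratic → (1/2)ln + arctan: (8/41) ln|(x - 4)| - (4/41) ln(x² + 25) - (32/205) arctan(x/5) + C


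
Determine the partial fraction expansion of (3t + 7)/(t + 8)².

(3t + 7) = P(t + 8) + Q. At t = -8: Q = 3·(-8) + 7 = -17. Coeff of t: P = 3
Result: 3/(t + 8) - 17/(t + 8)²


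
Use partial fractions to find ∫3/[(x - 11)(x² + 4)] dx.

Cover-up at x=11: P = 3/(11²+4) = 3/125. Coeff matching: Q = -3/125, R = -33/125. Decomposition: (3/125)/(x - 11) - ((3/125)x + 33/125)/(x² + 4). Integrate: linear → ln, quadratic → (1/2)ln + arctan: (3/125) ln|(x - 11)| - (3/250) ln(x² + 4) - (33/250) arctan(x/2) + C


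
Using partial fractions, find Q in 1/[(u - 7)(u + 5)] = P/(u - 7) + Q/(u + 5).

Cover-up at u = -5: Q = 1/(-5 - 7) = -1/12


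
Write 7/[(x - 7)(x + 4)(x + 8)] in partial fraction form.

Using cover-up method: A = 7/165, B = -7/44, C = 7/60
Result: (7/165)/(x - 7) - (7/44)/(x + 4) + (7/60)/(x + 8)


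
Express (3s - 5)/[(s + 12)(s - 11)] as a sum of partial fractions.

At s=-12: P = (3·(-12) - 5)/(-12 - 11) = 41/23. At s=11: Q = (3·11 - 5)/(11 + 12) = 28/23
Result: (41/23)/(s + 12) + (28/23)/(s - 11)


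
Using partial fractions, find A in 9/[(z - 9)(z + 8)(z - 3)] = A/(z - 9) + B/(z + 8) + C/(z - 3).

Cover-up at z = 9: A = 9/[(9 + 8)(9 - 3)] = 9/[(17)(6)] = 9/102 = 3/34


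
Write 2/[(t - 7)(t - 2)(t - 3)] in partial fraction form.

Using cover-up method: α = 1/10, β = 2/5, γ = -1/2
Result: (1/10)/(t - 7) + (2/5)/(t - 2) - (1/2)/(t - 3)


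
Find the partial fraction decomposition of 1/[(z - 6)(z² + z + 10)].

Cover-up at z = 6: P = 1/(6² + 1·6 + 10) = 1/52. Then Q = -P = -1/52, R = -P·(1 + 6) = -7/52
Result: (1/52)/(z - 6) - ((1/52)z + 7/52)/(z² + z + 10)


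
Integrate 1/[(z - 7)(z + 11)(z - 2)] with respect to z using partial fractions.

Cover-up: A = 1/90, B = 1/234, C = -1/65. Decomposition: (1/90)/(z - 7) + (1/234)/(z + 11) - (1/65)/(z - 2). Integrate each term: (1/90) ln|(z - 7)| + (1/234) ln|(z + 11)| - (1/65) ln|(z - 2)| + C


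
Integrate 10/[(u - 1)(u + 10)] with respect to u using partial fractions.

Decompose: 10/[(u - 1)(u + 10)] = (10/11)/(u - 1) - (10/11)/(u + 10). Integrate each term: (10/11) ln|(u - 1)| - (10/11) ln|(u + 10)| + C


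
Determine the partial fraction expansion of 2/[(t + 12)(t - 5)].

2/(t + 12)(t - 5) = A/(t + 12) + B/(t - 5). A = 2/(-12 - 5) = -2/17, B = 2/(5 + 12) = 2/17
Result: (-2/17)/(t + 12) + (2/17)/(t - 5)


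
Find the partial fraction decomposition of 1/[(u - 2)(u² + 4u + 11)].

Cover-up at u = 2: P = 1/(2² + 4·2 + 11) = 1/23. Then Q = -P = -1/23, R = -P·(4 + 2) = -6/23
Result: (1/23)/(u - 2) - ((1/23)u + 6/23)/(u² + 4u + 11)


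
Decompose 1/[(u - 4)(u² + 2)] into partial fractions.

Cover-up at u = 4: A = 1/(4² + 2) = 1/18. Then B = -A = -1/18, C = -A·(0 + 4) = -2/9
Result: (1/18)/(u - 4) - ((1/18)u + 2/9)/(u² + 2)


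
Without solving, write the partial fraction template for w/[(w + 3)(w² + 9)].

Linear + irreducible quadratic: α/(w + 3) + (βw + γ)/(w² + 9)


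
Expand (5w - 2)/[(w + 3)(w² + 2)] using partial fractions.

At w=-3: A = (5·(-3) - 2)/((-3)² + 2) = -17/11. B = -A = 17/11, C = 5 - (-3)·A = 4/11
Result: (-17/11)/(w + 3) + ((17/11)w + 4/11)/(w² + 2)


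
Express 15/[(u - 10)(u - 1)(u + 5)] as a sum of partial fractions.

Using cover-up method: P = 1/9, Q = -5/18, R = 1/6
Result: (1/9)/(u - 10) - (5/18)/(u - 1) + (1/6)/(u + 5)


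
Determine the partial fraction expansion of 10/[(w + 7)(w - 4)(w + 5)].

Using cover-up method: A = 5/11, B = 10/99, C = -5/9
Result: (5/11)/(w + 7) + (10/99)/(w - 4) - (5/9)/(w + 5)


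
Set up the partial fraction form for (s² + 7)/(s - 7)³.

Repeated linear factor (power 3): A/(s - 7) + B/(s - 7)² + C/(s - 7)³


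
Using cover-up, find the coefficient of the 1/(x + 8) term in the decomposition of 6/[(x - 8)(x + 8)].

Cover (x + 8), set x=-8: 6/((x - 8) at x=-8) = 6/(-16) = -3/8


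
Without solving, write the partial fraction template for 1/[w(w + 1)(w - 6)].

Three distinct linear factors: A/w + B/(w + 1) + C/(w - 6)


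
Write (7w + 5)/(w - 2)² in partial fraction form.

(7w + 5) = A(w - 2) + B. At w = 2: B = 7·2 + 5 = 19. Coeff of w: A = 7
Result: 7/(w - 2) + 19/(w - 2)²


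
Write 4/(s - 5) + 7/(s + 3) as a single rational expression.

Common denominator (s - 5)(s + 3). Numerator: 4(s + 3) + 7(s - 5) = (4s + 12) + (7s - 35) = 11s - 23
Result: (11s - 23)/[(s - 5)(s + 3)]


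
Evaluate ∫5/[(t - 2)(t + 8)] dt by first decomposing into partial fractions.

Decompose: 5/[(t - 2)(t + 8)] = (1/2)/(t - 2) - (1/2)/(t + 8). Integrate each term: (1/2) ln|(t - 2)| - (1/2) ln|(t + 8)| + C


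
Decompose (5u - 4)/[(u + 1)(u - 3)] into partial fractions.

At u=-1: P = (5·(-1) - 4)/(-1 - 3) = 9/4. At u=3: Q = (5·3 - 4)/(3 + 1) = 11/4
Result: (9/4)/(u + 1) + (11/4)/(u - 3)


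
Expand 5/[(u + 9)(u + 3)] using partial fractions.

5/(u + 9)(u + 3) = P/(u + 9) + Q/(u + 3). P = 5/(-9 + 3) = -5/6, Q = 5/(-3 + 9) = 5/6
Result: (-5/6)/(u + 9) + (5/6)/(u + 3)


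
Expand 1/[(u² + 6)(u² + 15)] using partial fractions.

Coefficient matching gives P = R = 0, Q = 1/(15-6) = 1/9, S = -Q = -1/9
Result: (1/9)/(u² + 6) - (1/9)/(u² + 15)
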